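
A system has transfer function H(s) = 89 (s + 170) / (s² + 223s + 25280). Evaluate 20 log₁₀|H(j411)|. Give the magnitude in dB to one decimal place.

|j411 + 170| = √(411² + 170²) = 444.8
|(j411)² + 223(j411) + 25280| = |-1.4364e+05 + j91653| = 1.704e+05
|H(j411)| = 89 × 444.8 / 1.704e+05 = 0.23232
20 log₁₀(0.23232) = -12.68 dB

-12.7 dB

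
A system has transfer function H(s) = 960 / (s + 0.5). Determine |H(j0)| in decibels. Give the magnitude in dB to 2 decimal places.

H(0) = 960 / 0.5 = 1920
20 log₁₀(1920) = 65.666 dB

65.67 dB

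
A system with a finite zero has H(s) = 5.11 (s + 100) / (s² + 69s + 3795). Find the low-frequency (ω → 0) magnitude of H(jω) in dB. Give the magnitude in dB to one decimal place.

-17.4 dB

H(0) = 5.11 × 100 / 3795 = 0.13465
20 log₁₀(0.13465) = -17.42 dB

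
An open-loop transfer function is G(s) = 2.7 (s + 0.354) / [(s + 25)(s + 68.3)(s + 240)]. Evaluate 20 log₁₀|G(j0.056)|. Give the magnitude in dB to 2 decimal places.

-112.54 dB

|j0.056 + 0.354| = √(0.056² + 0.354²) = 0.3584
|j0.056 + 25| = √(0.056² + 25²) = 25
|j0.056 + 68.3| = √(0.056² + 68.3²) = 68.3
|j0.056 + 240| = √(0.056² + 240²) = 240
|G(j0.056)| = 2.7 × 0.3584 / (25 × 68.3 × 240) = 2.3614e-06
20 log₁₀(2.3614e-06) = -112.537 dB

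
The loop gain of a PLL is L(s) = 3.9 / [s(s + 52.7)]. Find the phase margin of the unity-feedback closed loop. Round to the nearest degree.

Gain crossover: |L(jω)| = 1 at ω ≈ 0.074 rad/s.
∠L(j0.074) = −90° − arctan(0.074/52.7) ≈ -90.08°
PM = 180° + (-90.08°) = 89.92°

90°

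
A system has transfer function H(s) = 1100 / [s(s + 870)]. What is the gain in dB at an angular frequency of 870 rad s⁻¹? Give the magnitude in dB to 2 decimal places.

-59.76 dB

|j870 + 870| = √(870² + 870²) = 1230
|j870| = 870
|H(j870)| = 1100 / (1230 × 870) = 0.0010276
20 log₁₀(0.0010276) = -59.763 dB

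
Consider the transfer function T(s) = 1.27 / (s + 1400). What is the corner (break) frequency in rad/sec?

1400 rad/sec

The single real pole at s = −1400 gives a corner at ω = 1400 rad/sec.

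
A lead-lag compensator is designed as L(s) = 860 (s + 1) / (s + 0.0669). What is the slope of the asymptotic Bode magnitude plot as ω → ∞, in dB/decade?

0 dB/decade

With 1 zero and 1 pole, the high-frequency asymptotic slope is 20 × (1 − 1) = 0 dB/decade.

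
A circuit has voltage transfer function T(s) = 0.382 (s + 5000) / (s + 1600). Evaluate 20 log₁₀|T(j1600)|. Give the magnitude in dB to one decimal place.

-1.0 dB

|j1600 + 5000| = √(1600² + 5000²) = 5250
|j1600 + 1600| = √(1600² + 1600²) = 2263
|T(j1600)| = 0.382 × 5250 / 2263 = 0.88627
20 log₁₀(0.88627) = -1.05 dB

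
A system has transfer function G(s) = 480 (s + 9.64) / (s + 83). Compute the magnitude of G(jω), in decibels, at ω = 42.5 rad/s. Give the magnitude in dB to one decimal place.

47.0 dB

|j42.5 + 9.64| = √(42.5² + 9.64²) = 43.58
|j42.5 + 83| = √(42.5² + 83²) = 93.25
|G(j42.5)| = 480 × 43.58 / 93.25 = 224.33
20 log₁₀(224.33) = 47.02 dB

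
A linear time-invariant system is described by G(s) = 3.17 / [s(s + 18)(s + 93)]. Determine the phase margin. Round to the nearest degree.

Gain crossover: |G(jω)| = 1 at ω ≈ 0.00189 rad/s.
∠G(j0.00189) = −90° − arctan(0.00189/18) − arctan(0.00189/93) ≈ -90.01°
PM = 180° + (-90.01°) = 89.99°

90°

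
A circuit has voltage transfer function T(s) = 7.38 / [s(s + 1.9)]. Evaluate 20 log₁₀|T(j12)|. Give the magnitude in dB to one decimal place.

|j12 + 1.9| = √(12² + 1.9²) = 12.15
|j12| = 12
|T(j12)| = 7.38 / (12.15 × 12) = 0.050619
20 log₁₀(0.050619) = -25.91 dB

-25.9 dB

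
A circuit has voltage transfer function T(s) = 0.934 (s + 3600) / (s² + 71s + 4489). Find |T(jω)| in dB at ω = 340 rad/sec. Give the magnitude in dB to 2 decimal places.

|j340 + 3600| = √(340² + 3600²) = 3616
|(j340)² + 71(j340) + 4489| = |-1.1111e+05 + j24140| = 1.137e+05
|T(j340)| = 0.934 × 3616 / 1.137e+05 = 0.029703
20 log₁₀(0.029703) = -30.544 dB

-30.54 dB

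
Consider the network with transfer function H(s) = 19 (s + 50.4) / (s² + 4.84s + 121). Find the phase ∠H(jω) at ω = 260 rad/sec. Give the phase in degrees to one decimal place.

-99.9 deg

∠(j260 + 50.4) = arctan(260/50.4) = 79.03°
∠[(j260)² + 4.84(j260) + 121] = ∠[-67479 + j1258.4] = 178.93°
∠H(j260) = 79.03° − 178.93° = -99.90°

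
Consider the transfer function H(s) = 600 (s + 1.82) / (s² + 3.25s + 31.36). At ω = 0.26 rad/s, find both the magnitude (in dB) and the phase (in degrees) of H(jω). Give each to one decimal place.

|j0.26 + 1.82| = √(0.26² + 1.82²) = 1.838
|(j0.26)² + 3.25(j0.26) + 31.36| = |31.292 + j0.845| = 31.3
|H(j0.26)| = 600 × 1.838 / 31.3 = 35.238
20 log₁₀(35.238) = 30.94 dB
∠(j0.26 + 1.82) = arctan(0.26/1.82) = 8.13°
∠[(j0.26)² + 3.25(j0.26) + 31.36] = ∠[31.292 + j0.845] = 1.55°
∠H(j0.26) = 8.13° − 1.55° = 6.58°

|H| = 30.9 dB, ∠H = 6.6°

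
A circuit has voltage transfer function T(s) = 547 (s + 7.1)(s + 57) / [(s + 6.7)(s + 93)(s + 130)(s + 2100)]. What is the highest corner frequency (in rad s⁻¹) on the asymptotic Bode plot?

Break frequencies occur at each pole and zero magnitude: 6.7 rad s⁻¹, 7.1 rad s⁻¹, 57 rad s⁻¹, 93 rad s⁻¹, 130 rad s⁻¹, 2100 rad s⁻¹.
The highest is 2100 rad s⁻¹.

2100 rad s⁻¹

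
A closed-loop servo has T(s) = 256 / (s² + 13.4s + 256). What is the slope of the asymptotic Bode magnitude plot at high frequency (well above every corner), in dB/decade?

-40 dB/decade

With 0 zeros and 2 poles, the high-frequency asymptotic slope is 20 × (0 − 2) = -40 dB/decade.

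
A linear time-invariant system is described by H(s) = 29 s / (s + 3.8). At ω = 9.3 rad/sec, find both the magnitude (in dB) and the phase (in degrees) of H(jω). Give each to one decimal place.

|H| = 28.6 dB, ∠H = 22.2°

|j9.3| = 9.3
|j9.3 + 3.8| = √(9.3² + 3.8²) = 10.05
|H(j9.3)| = 29 × 9.3 / 10.05 = 26.845
20 log₁₀(26.845) = 28.58 dB
∠(j9.3) = 90.00°
∠(j9.3 + 3.8) = arctan(9.3/3.8) = 67.77°
∠H(j9.3) = 90.00° − 67.77° = 22.23°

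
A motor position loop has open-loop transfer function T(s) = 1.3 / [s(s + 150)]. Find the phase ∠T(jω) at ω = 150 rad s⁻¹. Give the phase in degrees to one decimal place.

∠(j150 + 150) = arctan(150/150) = 45.00°
∠(j150) = 90.00°
∠T(j150) = − (45.00° + 90.00°) = -135.00°

-135.0°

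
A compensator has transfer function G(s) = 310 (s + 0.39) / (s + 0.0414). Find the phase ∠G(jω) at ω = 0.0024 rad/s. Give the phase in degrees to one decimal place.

∠(j0.0024 + 0.39) = arctan(0.0024/0.39) = 0.35°
∠(j0.0024 + 0.0414) = arctan(0.0024/0.0414) = 3.32°
∠G(j0.0024) = 0.35° − 3.32° = -2.97°

-3.0 deg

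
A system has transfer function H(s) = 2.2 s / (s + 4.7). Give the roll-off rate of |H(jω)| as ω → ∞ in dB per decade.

With 1 zero and 1 pole, the high-frequency asymptotic slope is 20 × (1 − 1) = 0 dB/decade.

0 dB/decade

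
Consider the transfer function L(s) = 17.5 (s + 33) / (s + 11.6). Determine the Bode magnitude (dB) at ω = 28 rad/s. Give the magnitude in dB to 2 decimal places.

|j28 + 33| = √(28² + 33²) = 43.28
|j28 + 11.6| = √(28² + 11.6²) = 30.31
|L(j28)| = 17.5 × 43.28 / 30.31 = 24.989
20 log₁₀(24.989) = 27.955 dB

27.96 dB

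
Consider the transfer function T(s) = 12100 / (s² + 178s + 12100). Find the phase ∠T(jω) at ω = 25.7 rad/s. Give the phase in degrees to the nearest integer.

-22°

∠[(j25.7)² + 178(j25.7) + 12100] = ∠[11440 + j4574.6] = 21.80°
∠T(j25.7) = −21.80° = -21.80°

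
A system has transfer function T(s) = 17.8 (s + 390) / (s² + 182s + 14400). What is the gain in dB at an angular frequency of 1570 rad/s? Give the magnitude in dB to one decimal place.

-38.7 dB

|j1570 + 390| = √(1570² + 390²) = 1618
|(j1570)² + 182(j1570) + 14400| = |-2.4505e+06 + j2.8574e+05| = 2.467e+06
|T(j1570)| = 17.8 × 1618 / 2.467e+06 = 0.011672
20 log₁₀(0.011672) = -38.66 dB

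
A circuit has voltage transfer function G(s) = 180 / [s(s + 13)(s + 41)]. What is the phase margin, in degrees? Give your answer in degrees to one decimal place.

Gain crossover: |G(jω)| = 1 at ω ≈ 0.338 rad/s.
∠G(j0.338) = −90° − arctan(0.338/13) − arctan(0.338/41) ≈ -91.96°
PM = 180° + (-91.96°) = 88.04°

88.0°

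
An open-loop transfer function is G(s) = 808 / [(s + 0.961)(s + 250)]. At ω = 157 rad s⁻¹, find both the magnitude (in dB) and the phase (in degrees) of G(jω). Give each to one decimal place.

|G| = -35.2 dB, ∠G = -121.8 deg

|j157 + 0.961| = √(157² + 0.961²) = 157
|j157 + 250| = √(157² + 250²) = 295.2
|G(j157)| = 808 / (157 × 295.2) = 0.017433
20 log₁₀(0.017433) = -35.17 dB
∠(j157 + 0.961) = arctan(157/0.961) = 89.65°
∠(j157 + 250) = arctan(157/250) = 32.13°
∠G(j157) = − (89.65° + 32.13°) = -121.78°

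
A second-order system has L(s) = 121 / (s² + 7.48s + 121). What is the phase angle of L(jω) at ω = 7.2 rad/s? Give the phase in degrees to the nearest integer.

-38 deg

∠[(j7.2)² + 7.48(j7.2) + 121] = ∠[69.16 + j53.856] = 37.91°
∠L(j7.2) = −37.91° = -37.91°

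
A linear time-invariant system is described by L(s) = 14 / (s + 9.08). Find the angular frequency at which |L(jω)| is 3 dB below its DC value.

9.08 rad/sec

For a single-pole low-pass, the −3 dB point is at the pole: ω = 9.08 rad/sec.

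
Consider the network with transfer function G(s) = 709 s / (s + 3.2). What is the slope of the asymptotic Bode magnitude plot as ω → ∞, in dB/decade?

With 1 zero and 1 pole, the high-frequency asymptotic slope is 20 × (1 − 1) = 0 dB/decade.

0 dB/decade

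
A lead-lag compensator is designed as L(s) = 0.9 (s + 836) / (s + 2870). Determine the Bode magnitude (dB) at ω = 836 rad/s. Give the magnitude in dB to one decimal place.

-9.0 dB

|j836 + 836| = √(836² + 836²) = 1182
|j836 + 2870| = √(836² + 2870²) = 2989
|L(j836)| = 0.9 × 1182 / 2989 = 0.35596
20 log₁₀(0.35596) = -8.97 dB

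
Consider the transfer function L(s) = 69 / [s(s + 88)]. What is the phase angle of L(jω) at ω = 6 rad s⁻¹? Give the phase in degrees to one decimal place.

-93.9°

∠(j6 + 88) = arctan(6/88) = 3.90°
∠(j6) = 90.00°
∠L(j6) = − (3.90° + 90.00°) = -93.90°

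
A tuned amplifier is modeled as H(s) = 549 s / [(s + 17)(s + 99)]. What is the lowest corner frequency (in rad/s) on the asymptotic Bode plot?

17 rad/s

Break frequencies occur at each pole and zero magnitude: 17 rad/s, 99 rad/s.
The lowest is 17 rad/s.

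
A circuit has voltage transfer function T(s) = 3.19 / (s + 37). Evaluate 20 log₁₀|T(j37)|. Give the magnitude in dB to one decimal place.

-24.3 dB

|j37 + 37| = √(37² + 37²) = 52.33
|T(j37)| = 3.19 / 52.33 = 0.060964
20 log₁₀(0.060964) = -24.30 dB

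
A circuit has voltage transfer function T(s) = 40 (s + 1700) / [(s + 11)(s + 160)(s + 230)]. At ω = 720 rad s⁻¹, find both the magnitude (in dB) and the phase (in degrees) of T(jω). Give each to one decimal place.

|j720 + 1700| = √(720² + 1700²) = 1846
|j720 + 11| = √(720² + 11²) = 720.1
|j720 + 160| = √(720² + 160²) = 737.6
|j720 + 230| = √(720² + 230²) = 755.8
|T(j720)| = 40 × 1846 / (720.1 × 737.6 × 755.8) = 0.00018396
20 log₁₀(0.00018396) = -74.71 dB
∠(j720 + 1700) = arctan(720/1700) = 22.95°
∠(j720 + 11) = arctan(720/11) = 89.12°
∠(j720 + 160) = arctan(720/160) = 77.47°
∠(j720 + 230) = arctan(720/230) = 72.28°
∠T(j720) = 22.95° − (89.12° + 77.47° + 72.28°) = -215.93°

|T| = -74.7 dB, ∠T = -215.9°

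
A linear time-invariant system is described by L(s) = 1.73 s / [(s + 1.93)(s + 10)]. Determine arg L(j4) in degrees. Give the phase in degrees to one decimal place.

4.0 deg

∠(j4) = 90.00°
∠(j4 + 1.93) = arctan(4/1.93) = 64.24°
∠(j4 + 10) = arctan(4/10) = 21.80°
∠L(j4) = 90.00° − (64.24° + 21.80°) = 3.96°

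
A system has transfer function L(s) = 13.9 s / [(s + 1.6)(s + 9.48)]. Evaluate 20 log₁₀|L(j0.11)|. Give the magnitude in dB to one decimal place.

|j0.11| = 0.11
|j0.11 + 1.6| = √(0.11² + 1.6²) = 1.604
|j0.11 + 9.48| = √(0.11² + 9.48²) = 9.481
|L(j0.11)| = 13.9 × 0.11 / (1.604 × 9.481) = 0.10056
20 log₁₀(0.10056) = -19.95 dB

-20.0 dB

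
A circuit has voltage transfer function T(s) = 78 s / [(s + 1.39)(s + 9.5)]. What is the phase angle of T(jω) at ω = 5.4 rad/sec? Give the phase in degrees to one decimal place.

∠(j5.4) = 90.00°
∠(j5.4 + 1.39) = arctan(5.4/1.39) = 75.57°
∠(j5.4 + 9.5) = arctan(5.4/9.5) = 29.61°
∠T(j5.4) = 90.00° − (75.57° + 29.61°) = -15.18°

-15.2°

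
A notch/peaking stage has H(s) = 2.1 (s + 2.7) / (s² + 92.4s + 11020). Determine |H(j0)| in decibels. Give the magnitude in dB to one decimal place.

-65.8 dB

H(0) = 2.1 × 2.7 / 11020 = 0.00051452
20 log₁₀(0.00051452) = -65.77 dB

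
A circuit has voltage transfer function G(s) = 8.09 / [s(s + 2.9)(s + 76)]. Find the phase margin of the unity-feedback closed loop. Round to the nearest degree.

Gain crossover: |G(jω)| = 1 at ω ≈ 0.0367 rad/s.
∠G(j0.0367) = −90° − arctan(0.0367/2.9) − arctan(0.0367/76) ≈ -90.75°
PM = 180° + (-90.75°) = 89.25°

89°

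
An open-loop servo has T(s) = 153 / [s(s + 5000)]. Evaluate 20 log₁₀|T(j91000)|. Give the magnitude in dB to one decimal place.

|j91000 + 5000| = √(91000² + 5000²) = 9.114e+04
|j91000| = 9.1e+04
|T(j91000)| = 153 / (9.114e+04 × 9.1e+04) = 1.8448e-08
20 log₁₀(1.8448e-08) = -154.68 dB

-154.7 dB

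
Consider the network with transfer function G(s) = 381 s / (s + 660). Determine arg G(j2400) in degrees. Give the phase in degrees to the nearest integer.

∠(j2400) = 90.00°
∠(j2400 + 660) = arctan(2400/660) = 74.62°
∠G(j2400) = 90.00° − 74.62° = 15.38°

15°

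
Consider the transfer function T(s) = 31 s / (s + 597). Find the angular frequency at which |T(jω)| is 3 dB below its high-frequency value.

For a single-pole high-pass, the −3 dB point is at the pole: ω = 597 rad/s.

597 rad/s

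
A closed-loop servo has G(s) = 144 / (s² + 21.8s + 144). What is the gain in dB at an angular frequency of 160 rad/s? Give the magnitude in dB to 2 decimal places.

-45.03 dB

|(j160)² + 21.8(j160) + 144| = |-25456 + j3488| = 2.569e+04
|G(j160)| = 144 / 2.569e+04 = 0.0056045
20 log₁₀(0.0056045) = -45.029 dB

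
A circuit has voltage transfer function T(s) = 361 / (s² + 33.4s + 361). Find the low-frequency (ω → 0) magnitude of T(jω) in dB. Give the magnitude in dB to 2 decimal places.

T(0) = 361 / 361 = 1
20 log₁₀(1) = 0.000 dB

0.00 dB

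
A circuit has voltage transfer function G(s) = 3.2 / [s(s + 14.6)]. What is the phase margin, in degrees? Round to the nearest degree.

89 deg

Gain crossover: |G(jω)| = 1 at ω ≈ 0.219 rad s⁻¹.
∠G(j0.219) = −90° − arctan(0.219/14.6) ≈ -90.86°
PM = 180° + (-90.86°) = 89.14°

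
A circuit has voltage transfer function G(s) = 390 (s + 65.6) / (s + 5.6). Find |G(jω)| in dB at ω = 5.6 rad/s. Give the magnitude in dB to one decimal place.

70.2 dB

|j5.6 + 65.6| = √(5.6² + 65.6²) = 65.84
|j5.6 + 5.6| = √(5.6² + 5.6²) = 7.92
|G(j5.6)| = 390 × 65.84 / 7.92 = 3242.2
20 log₁₀(3242.2) = 70.22 dB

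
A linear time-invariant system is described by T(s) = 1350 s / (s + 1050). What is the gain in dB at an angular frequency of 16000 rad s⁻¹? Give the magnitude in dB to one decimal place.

62.6 dB

|j16000| = 1.6e+04
|j16000 + 1050| = √(16000² + 1050²) = 1.603e+04
|T(j16000)| = 1350 × 1.6e+04 / 1.603e+04 = 1347.1
20 log₁₀(1347.1) = 62.59 dB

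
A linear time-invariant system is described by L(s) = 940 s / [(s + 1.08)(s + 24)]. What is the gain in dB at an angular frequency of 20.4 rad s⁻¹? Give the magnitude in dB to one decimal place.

|j20.4| = 20.4
|j20.4 + 1.08| = √(20.4² + 1.08²) = 20.43
|j20.4 + 24| = √(20.4² + 24²) = 31.5
|L(j20.4)| = 940 × 20.4 / (20.43 × 31.5) = 29.801
20 log₁₀(29.801) = 29.48 dB

29.5 dB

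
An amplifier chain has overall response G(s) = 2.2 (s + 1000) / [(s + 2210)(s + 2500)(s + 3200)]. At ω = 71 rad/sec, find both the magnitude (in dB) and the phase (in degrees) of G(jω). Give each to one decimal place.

|G| = -138.1 dB, ∠G = -0.7°

|j71 + 1000| = √(71² + 1000²) = 1003
|j71 + 2210| = √(71² + 2210²) = 2211
|j71 + 2500| = √(71² + 2500²) = 2501
|j71 + 3200| = √(71² + 3200²) = 3201
|G(j71)| = 2.2 × 1003 / (2211 × 2501 × 3201) = 1.246e-07
20 log₁₀(1.246e-07) = -138.09 dB
∠(j71 + 1000) = arctan(71/1000) = 4.06°
∠(j71 + 2210) = arctan(71/2210) = 1.84°
∠(j71 + 2500) = arctan(71/2500) = 1.63°
∠(j71 + 3200) = arctan(71/3200) = 1.27°
∠G(j71) = 4.06° − (1.84° + 1.63° + 1.27°) = -0.68°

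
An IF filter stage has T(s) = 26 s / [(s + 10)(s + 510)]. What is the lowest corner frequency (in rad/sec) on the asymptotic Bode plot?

10 rad/sec

Break frequencies occur at each pole and zero magnitude: 10 rad/sec, 510 rad/sec.
The lowest is 10 rad/sec.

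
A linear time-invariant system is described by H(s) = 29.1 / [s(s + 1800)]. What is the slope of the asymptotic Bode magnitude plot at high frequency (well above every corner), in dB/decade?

-40 dB/decade

With 0 zeros and 2 poles, the high-frequency asymptotic slope is 20 × (0 − 2) = -40 dB/decade.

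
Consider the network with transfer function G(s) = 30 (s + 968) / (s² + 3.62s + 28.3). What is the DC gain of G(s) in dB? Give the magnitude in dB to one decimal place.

G(0) = 30 × 968 / 28.3 = 1026.1
20 log₁₀(1026.1) = 60.22 dB

60.2 dB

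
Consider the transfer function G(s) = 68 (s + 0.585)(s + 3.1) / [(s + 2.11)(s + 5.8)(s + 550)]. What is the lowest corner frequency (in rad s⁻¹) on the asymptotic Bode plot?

0.585 rad s⁻¹

Break frequencies occur at each pole and zero magnitude: 0.585 rad s⁻¹, 2.11 rad s⁻¹, 3.1 rad s⁻¹, 5.8 rad s⁻¹, 550 rad s⁻¹.
The lowest is 0.585 rad s⁻¹.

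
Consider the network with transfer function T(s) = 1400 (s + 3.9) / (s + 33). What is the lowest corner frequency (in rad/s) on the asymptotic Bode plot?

Break frequencies occur at each pole and zero magnitude: 3.9 rad/s, 33 rad/s.
The lowest is 3.9 rad/s.

3.9 rad/s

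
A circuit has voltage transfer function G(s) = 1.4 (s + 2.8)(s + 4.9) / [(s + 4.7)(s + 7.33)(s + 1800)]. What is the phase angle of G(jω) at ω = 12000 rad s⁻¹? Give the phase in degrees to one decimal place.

∠(j12000 + 2.8) = arctan(12000/2.8) = 89.99°
∠(j12000 + 4.9) = arctan(12000/4.9) = 89.98°
∠(j12000 + 4.7) = arctan(12000/4.7) = 89.98°
∠(j12000 + 7.33) = arctan(12000/7.33) = 89.97°
∠(j12000 + 1800) = arctan(12000/1800) = 81.47°
∠G(j12000) = 89.99° + 89.98° − (89.98° + 89.97° + 81.47°) = -81.45°

-81.4°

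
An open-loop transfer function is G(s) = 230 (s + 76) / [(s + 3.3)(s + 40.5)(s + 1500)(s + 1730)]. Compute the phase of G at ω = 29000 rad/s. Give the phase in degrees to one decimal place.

∠(j29000 + 76) = arctan(29000/76) = 89.85°
∠(j29000 + 3.3) = arctan(29000/3.3) = 89.99°
∠(j29000 + 40.5) = arctan(29000/40.5) = 89.92°
∠(j29000 + 1500) = arctan(29000/1500) = 87.04°
∠(j29000 + 1730) = arctan(29000/1730) = 86.59°
∠G(j29000) = 89.85° − (89.99° + 89.92° + 87.04° + 86.59°) = -263.69°

-263.7°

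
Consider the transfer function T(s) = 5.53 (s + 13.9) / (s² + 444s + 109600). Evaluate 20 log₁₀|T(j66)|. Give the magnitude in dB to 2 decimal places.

-49.33 dB

|j66 + 13.9| = √(66² + 13.9²) = 67.45
|(j66)² + 444(j66) + 109600| = |1.0524e+05 + j29304| = 1.092e+05
|T(j66)| = 5.53 × 67.45 / 1.092e+05 = 0.0034141
20 log₁₀(0.0034141) = -49.334 dB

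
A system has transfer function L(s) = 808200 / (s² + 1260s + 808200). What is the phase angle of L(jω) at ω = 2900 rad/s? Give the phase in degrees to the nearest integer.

-154°

∠[(j2900)² + 1260(j2900) + 808200] = ∠[-7.6018e+06 + j3.654e+06] = 154.33°
∠L(j2900) = −154.33° = -154.33°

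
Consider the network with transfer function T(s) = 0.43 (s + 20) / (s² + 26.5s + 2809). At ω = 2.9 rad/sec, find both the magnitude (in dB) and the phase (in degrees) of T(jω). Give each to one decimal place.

|T| = -50.2 dB, ∠T = 6.7°

|j2.9 + 20| = √(2.9² + 20²) = 20.21
|(j2.9)² + 26.5(j2.9) + 2809| = |2800.6 + j76.85| = 2802
|T(j2.9)| = 0.43 × 20.21 / 2802 = 0.0031017
20 log₁₀(0.0031017) = -50.17 dB
∠(j2.9 + 20) = arctan(2.9/20) = 8.25°
∠[(j2.9)² + 26.5(j2.9) + 2809] = ∠[2800.6 + j76.85] = 1.57°
∠T(j2.9) = 8.25° − 1.57° = 6.68°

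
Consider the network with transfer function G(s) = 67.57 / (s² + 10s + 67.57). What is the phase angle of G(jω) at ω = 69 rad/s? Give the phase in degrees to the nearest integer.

-172°

∠[(j69)² + 10(j69) + 67.57] = ∠[-4693.4 + j690] = 171.64°
∠G(j69) = −171.64° = -171.64°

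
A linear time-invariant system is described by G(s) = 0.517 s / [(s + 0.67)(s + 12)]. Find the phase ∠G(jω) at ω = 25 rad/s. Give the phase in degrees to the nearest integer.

∠(j25) = 90.00°
∠(j25 + 0.67) = arctan(25/0.67) = 88.46°
∠(j25 + 12) = arctan(25/12) = 64.36°
∠G(j25) = 90.00° − (88.46° + 64.36°) = -62.82°

-63 deg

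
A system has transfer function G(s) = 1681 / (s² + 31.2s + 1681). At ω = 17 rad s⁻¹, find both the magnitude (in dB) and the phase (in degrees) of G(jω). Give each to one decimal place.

|(j17)² + 31.2(j17) + 1681| = |1392 + j530.4| = 1490
|G(j17)| = 1681 / 1490 = 1.1285
20 log₁₀(1.1285) = 1.05 dB
∠[(j17)² + 31.2(j17) + 1681] = ∠[1392 + j530.4] = 20.86°
∠G(j17) = −20.86° = -20.86°

|G| = 1.0 dB, ∠G = -20.9 deg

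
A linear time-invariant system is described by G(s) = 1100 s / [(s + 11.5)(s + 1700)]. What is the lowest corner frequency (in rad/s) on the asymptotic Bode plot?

Break frequencies occur at each pole and zero magnitude: 11.5 rad/s, 1700 rad/s.
The lowest is 11.5 rad/s.

11.5 rad/s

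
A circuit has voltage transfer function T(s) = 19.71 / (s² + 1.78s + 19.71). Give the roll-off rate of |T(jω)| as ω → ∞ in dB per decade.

With 0 zeros and 2 poles, the high-frequency asymptotic slope is 20 × (0 − 2) = -40 dB/decade.

-40 dB/decade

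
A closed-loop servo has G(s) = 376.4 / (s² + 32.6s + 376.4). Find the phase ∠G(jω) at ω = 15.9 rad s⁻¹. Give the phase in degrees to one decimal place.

∠[(j15.9)² + 32.6(j15.9) + 376.4] = ∠[123.59 + j518.34] = 76.59°
∠G(j15.9) = −76.59° = -76.59°

-76.6 deg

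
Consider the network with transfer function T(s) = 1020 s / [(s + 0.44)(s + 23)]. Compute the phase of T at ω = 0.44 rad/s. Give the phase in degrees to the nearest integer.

44°

∠(j0.44) = 90.00°
∠(j0.44 + 0.44) = arctan(0.44/0.44) = 45.00°
∠(j0.44 + 23) = arctan(0.44/23) = 1.10°
∠T(j0.44) = 90.00° − (45.00° + 1.10°) = 43.90°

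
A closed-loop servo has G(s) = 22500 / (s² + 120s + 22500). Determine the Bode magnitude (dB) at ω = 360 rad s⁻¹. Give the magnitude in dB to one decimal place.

|(j360)² + 120(j360) + 22500| = |-1.071e+05 + j43200| = 1.155e+05
|G(j360)| = 22500 / 1.155e+05 = 0.19483
20 log₁₀(0.19483) = -14.21 dB

-14.2 dB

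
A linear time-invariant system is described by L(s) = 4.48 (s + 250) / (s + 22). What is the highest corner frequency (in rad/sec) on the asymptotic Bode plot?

250 rad/sec

Break frequencies occur at each pole and zero magnitude: 22 rad/sec, 250 rad/sec.
The highest is 250 rad/sec.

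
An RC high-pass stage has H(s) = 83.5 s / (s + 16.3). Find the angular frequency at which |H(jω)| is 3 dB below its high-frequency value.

For a single-pole high-pass, the −3 dB point is at the pole: ω = 16.3 rad s⁻¹.

16.3 rad s⁻¹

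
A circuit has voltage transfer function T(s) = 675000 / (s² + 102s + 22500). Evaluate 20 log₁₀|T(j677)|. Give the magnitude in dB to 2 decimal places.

|(j677)² + 102(j677) + 22500| = |-4.3583e+05 + j69054| = 4.413e+05
|T(j677)| = 675000 / 4.413e+05 = 1.5297
20 log₁₀(1.5297) = 3.692 dB

3.69 dB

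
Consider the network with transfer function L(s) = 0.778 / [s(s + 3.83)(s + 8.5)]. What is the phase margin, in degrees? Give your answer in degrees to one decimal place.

Gain crossover: |L(jω)| = 1 at ω ≈ 0.0239 rad/s.
∠L(j0.0239) = −90° − arctan(0.0239/3.83) − arctan(0.0239/8.5) ≈ -90.52°
PM = 180° + (-90.52°) = 89.48°

89.5 deg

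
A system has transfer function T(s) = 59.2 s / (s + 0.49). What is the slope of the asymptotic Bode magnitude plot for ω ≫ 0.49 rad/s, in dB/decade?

With 1 zero and 1 pole, the high-frequency asymptotic slope is 20 × (1 − 1) = 0 dB/decade.

0 dB/decade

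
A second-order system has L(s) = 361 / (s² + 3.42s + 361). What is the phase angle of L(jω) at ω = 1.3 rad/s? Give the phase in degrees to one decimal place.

-0.7°

∠[(j1.3)² + 3.42(j1.3) + 361] = ∠[359.31 + j4.446] = 0.71°
∠L(j1.3) = −0.71° = -0.71°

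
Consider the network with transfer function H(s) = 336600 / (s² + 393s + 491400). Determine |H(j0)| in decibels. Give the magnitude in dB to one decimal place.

-3.3 dB

H(0) = 336600 / 491400 = 0.68498
20 log₁₀(0.68498) = -3.29 dB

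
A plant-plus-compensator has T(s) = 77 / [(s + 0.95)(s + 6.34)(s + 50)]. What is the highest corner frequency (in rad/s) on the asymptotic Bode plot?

50 rad/s

Break frequencies occur at each pole and zero magnitude: 0.95 rad/s, 6.34 rad/s, 50 rad/s.
The highest is 50 rad/s.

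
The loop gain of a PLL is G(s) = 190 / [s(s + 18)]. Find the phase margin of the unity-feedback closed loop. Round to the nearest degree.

Gain crossover: |G(jω)| = 1 at ω ≈ 9.36 rad/s.
∠G(j9.36) = −90° − arctan(9.36/18) ≈ -117.48°
PM = 180° + (-117.48°) = 62.52°

63°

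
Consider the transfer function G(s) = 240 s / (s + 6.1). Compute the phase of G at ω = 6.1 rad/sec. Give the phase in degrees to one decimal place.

∠(j6.1) = 90.00°
∠(j6.1 + 6.1) = arctan(6.1/6.1) = 45.00°
∠G(j6.1) = 90.00° − 45.00° = 45.00°

45.0°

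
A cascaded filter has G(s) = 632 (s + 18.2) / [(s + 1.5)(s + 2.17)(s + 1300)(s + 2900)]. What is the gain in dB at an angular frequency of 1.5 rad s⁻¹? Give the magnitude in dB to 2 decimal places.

|j1.5 + 18.2| = √(1.5² + 18.2²) = 18.26
|j1.5 + 1.5| = √(1.5² + 1.5²) = 2.121
|j1.5 + 2.17| = √(1.5² + 2.17²) = 2.638
|j1.5 + 1300| = √(1.5² + 1300²) = 1300
|j1.5 + 2900| = √(1.5² + 2900²) = 2900
|G(j1.5)| = 632 × 18.26 / (2.121 × 2.638 × 1300 × 2900) = 0.00054707
20 log₁₀(0.00054707) = -65.239 dB

-65.24 dB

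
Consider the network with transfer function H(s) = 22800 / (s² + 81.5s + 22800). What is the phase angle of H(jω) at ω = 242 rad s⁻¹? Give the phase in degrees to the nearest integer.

-151°

∠[(j242)² + 81.5(j242) + 22800] = ∠[-35764 + j19723] = 151.12°
∠H(j242) = −151.12° = -151.12°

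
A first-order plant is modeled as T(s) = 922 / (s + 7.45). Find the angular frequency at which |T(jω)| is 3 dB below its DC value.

For a single-pole low-pass, the −3 dB point is at the pole: ω = 7.45 rad/s.

7.45 rad/s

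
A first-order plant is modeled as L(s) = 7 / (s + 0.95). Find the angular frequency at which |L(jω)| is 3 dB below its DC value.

For a single-pole low-pass, the −3 dB point is at the pole: ω = 0.95 rad s⁻¹.

0.95 rad s⁻¹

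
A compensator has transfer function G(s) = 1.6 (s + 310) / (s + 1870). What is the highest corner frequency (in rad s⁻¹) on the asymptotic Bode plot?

1870 rad s⁻¹

Break frequencies occur at each pole and zero magnitude: 310 rad s⁻¹, 1870 rad s⁻¹.
The highest is 1870 rad s⁻¹.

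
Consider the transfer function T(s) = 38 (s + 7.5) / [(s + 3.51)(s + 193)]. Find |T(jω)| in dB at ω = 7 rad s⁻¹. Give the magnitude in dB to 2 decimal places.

-11.77 dB

|j7 + 7.5| = √(7² + 7.5²) = 10.26
|j7 + 3.51| = √(7² + 3.51²) = 7.831
|j7 + 193| = √(7² + 193²) = 193.1
|T(j7)| = 38 × 10.26 / (7.831 × 193.1) = 0.25778
20 log₁₀(0.25778) = -11.775 dB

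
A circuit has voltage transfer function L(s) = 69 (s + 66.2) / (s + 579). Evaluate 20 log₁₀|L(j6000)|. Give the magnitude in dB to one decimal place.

|j6000 + 66.2| = √(6000² + 66.2²) = 6000
|j6000 + 579| = √(6000² + 579²) = 6028
|L(j6000)| = 69 × 6000 / 6028 = 68.685
20 log₁₀(68.685) = 36.74 dB

36.7 dB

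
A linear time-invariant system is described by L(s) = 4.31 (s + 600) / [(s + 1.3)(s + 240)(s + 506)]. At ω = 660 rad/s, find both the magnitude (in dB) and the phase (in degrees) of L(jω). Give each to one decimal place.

|j660 + 600| = √(660² + 600²) = 892
|j660 + 1.3| = √(660² + 1.3²) = 660
|j660 + 240| = √(660² + 240²) = 702.3
|j660 + 506| = √(660² + 506²) = 831.6
|L(j660)| = 4.31 × 892 / (660 × 702.3 × 831.6) = 9.9731e-06
20 log₁₀(9.9731e-06) = -100.02 dB
∠(j660 + 600) = arctan(660/600) = 47.73°
∠(j660 + 1.3) = arctan(660/1.3) = 89.89°
∠(j660 + 240) = arctan(660/240) = 70.02°
∠(j660 + 506) = arctan(660/506) = 52.52°
∠L(j660) = 47.73° − (89.89° + 70.02° + 52.52°) = -164.70°

|L| = -100.0 dB, ∠L = -164.7°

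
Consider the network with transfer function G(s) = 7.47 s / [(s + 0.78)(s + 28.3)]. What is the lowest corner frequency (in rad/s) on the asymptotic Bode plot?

Break frequencies occur at each pole and zero magnitude: 0.78 rad/s, 28.3 rad/s.
The lowest is 0.78 rad/s.

0.78 rad/s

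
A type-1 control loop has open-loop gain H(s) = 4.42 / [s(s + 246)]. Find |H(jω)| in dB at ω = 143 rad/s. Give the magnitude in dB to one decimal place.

|j143 + 246| = √(143² + 246²) = 284.5
|j143| = 143
|H(j143)| = 4.42 / (284.5 × 143) = 0.00010863
20 log₁₀(0.00010863) = -79.28 dB

-79.3 dB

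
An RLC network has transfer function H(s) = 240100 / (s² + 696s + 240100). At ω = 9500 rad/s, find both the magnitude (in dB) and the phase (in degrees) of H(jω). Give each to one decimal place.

|H| = -51.5 dB, ∠H = -175.8°

|(j9500)² + 696(j9500) + 240100| = |-9.001e+07 + j6.612e+06| = 9.025e+07
|H(j9500)| = 240100 / 9.025e+07 = 0.0026603
20 log₁₀(0.0026603) = -51.50 dB
∠[(j9500)² + 696(j9500) + 240100] = ∠[-9.001e+07 + j6.612e+06] = 175.80°
∠H(j9500) = −175.80° = -175.80°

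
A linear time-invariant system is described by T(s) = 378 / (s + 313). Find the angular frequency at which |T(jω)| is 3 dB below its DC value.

313 rad s⁻¹

For a single-pole low-pass, the −3 dB point is at the pole: ω = 313 rad s⁻¹.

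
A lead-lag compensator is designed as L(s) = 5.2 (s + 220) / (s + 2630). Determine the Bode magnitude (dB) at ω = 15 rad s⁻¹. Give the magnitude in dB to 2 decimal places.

|j15 + 220| = √(15² + 220²) = 220.5
|j15 + 2630| = √(15² + 2630²) = 2630
|L(j15)| = 5.2 × 220.5 / 2630 = 0.43598
20 log₁₀(0.43598) = -7.211 dB

-7.21 dB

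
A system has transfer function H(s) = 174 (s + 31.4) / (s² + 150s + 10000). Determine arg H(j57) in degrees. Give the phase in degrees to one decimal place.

∠(j57 + 31.4) = arctan(57/31.4) = 61.15°
∠[(j57)² + 150(j57) + 10000] = ∠[6751 + j8550] = 51.71°
∠H(j57) = 61.15° − 51.71° = 9.44°

9.4°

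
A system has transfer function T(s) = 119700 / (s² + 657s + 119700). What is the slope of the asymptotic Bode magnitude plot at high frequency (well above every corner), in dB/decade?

With 0 zeros and 2 poles, the high-frequency asymptotic slope is 20 × (0 − 2) = -40 dB/decade.

-40 dB/decade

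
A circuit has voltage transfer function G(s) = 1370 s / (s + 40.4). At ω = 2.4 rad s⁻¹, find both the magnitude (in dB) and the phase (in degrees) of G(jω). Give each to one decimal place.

|j2.4| = 2.4
|j2.4 + 40.4| = √(2.4² + 40.4²) = 40.47
|G(j2.4)| = 1370 × 2.4 / 40.47 = 81.243
20 log₁₀(81.243) = 38.20 dB
∠(j2.4) = 90.00°
∠(j2.4 + 40.4) = arctan(2.4/40.4) = 3.40°
∠G(j2.4) = 90.00° − 3.40° = 86.60°

|G| = 38.2 dB, ∠G = 86.6 deg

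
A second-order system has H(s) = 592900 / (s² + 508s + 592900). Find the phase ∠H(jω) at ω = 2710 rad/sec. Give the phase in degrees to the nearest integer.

∠[(j2710)² + 508(j2710) + 592900] = ∠[-6.7512e+06 + j1.3767e+06] = 168.47°
∠H(j2710) = −168.47° = -168.47°

-168°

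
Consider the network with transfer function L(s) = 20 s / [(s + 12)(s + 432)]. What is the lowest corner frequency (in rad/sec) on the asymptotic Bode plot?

Break frequencies occur at each pole and zero magnitude: 12 rad/sec, 432 rad/sec.
The lowest is 12 rad/sec.

12 rad/sec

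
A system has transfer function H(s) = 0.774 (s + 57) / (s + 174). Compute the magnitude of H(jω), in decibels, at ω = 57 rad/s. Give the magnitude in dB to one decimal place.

-9.4 dB

|j57 + 57| = √(57² + 57²) = 80.61
|j57 + 174| = √(57² + 174²) = 183.1
|H(j57)| = 0.774 × 80.61 / 183.1 = 0.34076
20 log₁₀(0.34076) = -9.35 dB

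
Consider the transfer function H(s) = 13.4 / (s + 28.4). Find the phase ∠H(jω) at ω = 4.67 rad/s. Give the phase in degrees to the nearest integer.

-9 deg

∠(j4.67 + 28.4) = arctan(4.67/28.4) = 9.34°
∠H(j4.67) = −9.34° = -9.34°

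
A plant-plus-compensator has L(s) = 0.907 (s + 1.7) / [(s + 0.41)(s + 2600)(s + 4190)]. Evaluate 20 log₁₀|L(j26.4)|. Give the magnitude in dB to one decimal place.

-141.6 dB

|j26.4 + 1.7| = √(26.4² + 1.7²) = 26.45
|j26.4 + 0.41| = √(26.4² + 0.41²) = 26.4
|j26.4 + 2600| = √(26.4² + 2600²) = 2600
|j26.4 + 4190| = √(26.4² + 4190²) = 4190
|L(j26.4)| = 0.907 × 26.45 / (26.4 × 2600 × 4190) = 8.3413e-08
20 log₁₀(8.3413e-08) = -141.58 dB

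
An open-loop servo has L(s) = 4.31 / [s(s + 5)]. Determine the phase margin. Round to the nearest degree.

Gain crossover: |L(jω)| = 1 at ω ≈ 0.85 rad/s.
∠L(j0.85) = −90° − arctan(0.85/5) ≈ -99.65°
PM = 180° + (-99.65°) = 80.35°

80°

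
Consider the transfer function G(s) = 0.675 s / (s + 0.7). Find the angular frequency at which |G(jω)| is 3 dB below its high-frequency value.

For a single-pole high-pass, the −3 dB point is at the pole: ω = 0.7 rad/s.

0.7 rad/s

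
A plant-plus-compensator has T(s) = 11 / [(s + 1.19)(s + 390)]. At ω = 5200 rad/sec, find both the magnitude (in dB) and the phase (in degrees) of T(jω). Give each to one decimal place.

|j5200 + 1.19| = √(5200² + 1.19²) = 5200
|j5200 + 390| = √(5200² + 390²) = 5215
|T(j5200)| = 11 / (5200 × 5215) = 4.0567e-07
20 log₁₀(4.0567e-07) = -127.84 dB
∠(j5200 + 1.19) = arctan(5200/1.19) = 89.99°
∠(j5200 + 390) = arctan(5200/390) = 85.71°
∠T(j5200) = − (89.99° + 85.71°) = -175.70°

|T| = -127.8 dB, ∠T = -175.7 deg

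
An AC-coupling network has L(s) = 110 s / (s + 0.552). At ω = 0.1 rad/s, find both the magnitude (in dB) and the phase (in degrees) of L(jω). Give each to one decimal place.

|L| = 25.8 dB, ∠L = 79.7°

|j0.1| = 0.1
|j0.1 + 0.552| = √(0.1² + 0.552²) = 0.561
|L(j0.1)| = 110 × 0.1 / 0.561 = 19.608
20 log₁₀(19.608) = 25.85 dB
∠(j0.1) = 90.00°
∠(j0.1 + 0.552) = arctan(0.1/0.552) = 10.27°
∠L(j0.1) = 90.00° − 10.27° = 79.73°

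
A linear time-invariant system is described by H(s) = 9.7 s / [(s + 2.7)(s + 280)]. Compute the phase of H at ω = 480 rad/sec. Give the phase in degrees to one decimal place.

∠(j480) = 90.00°
∠(j480 + 2.7) = arctan(480/2.7) = 89.68°
∠(j480 + 280) = arctan(480/280) = 59.74°
∠H(j480) = 90.00° − (89.68° + 59.74°) = -59.42°

-59.4°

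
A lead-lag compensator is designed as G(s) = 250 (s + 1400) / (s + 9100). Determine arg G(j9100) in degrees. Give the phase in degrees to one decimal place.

36.3°

∠(j9100 + 1400) = arctan(9100/1400) = 81.25°
∠(j9100 + 9100) = arctan(9100/9100) = 45.00°
∠G(j9100) = 81.25° − 45.00° = 36.25°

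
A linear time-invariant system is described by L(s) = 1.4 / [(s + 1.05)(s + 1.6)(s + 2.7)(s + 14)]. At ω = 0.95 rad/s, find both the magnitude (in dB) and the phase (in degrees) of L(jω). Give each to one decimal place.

|j0.95 + 1.05| = √(0.95² + 1.05²) = 1.416
|j0.95 + 1.6| = √(0.95² + 1.6²) = 1.861
|j0.95 + 2.7| = √(0.95² + 2.7²) = 2.862
|j0.95 + 14| = √(0.95² + 14²) = 14.03
|L(j0.95)| = 1.4 / (1.416 × 1.861 × 2.862 × 14.03) = 0.013229
20 log₁₀(0.013229) = -37.57 dB
∠(j0.95 + 1.05) = arctan(0.95/1.05) = 42.14°
∠(j0.95 + 1.6) = arctan(0.95/1.6) = 30.70°
∠(j0.95 + 2.7) = arctan(0.95/2.7) = 19.38°
∠(j0.95 + 14) = arctan(0.95/14) = 3.88°
∠L(j0.95) = − (42.14° + 30.70° + 19.38° + 3.88°) = -96.10°

|L| = -37.6 dB, ∠L = -96.1°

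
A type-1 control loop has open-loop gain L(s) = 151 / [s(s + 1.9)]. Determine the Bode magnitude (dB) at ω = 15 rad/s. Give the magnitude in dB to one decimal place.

-3.5 dB

|j15 + 1.9| = √(15² + 1.9²) = 15.12
|j15| = 15
|L(j15)| = 151 / (15.12 × 15) = 0.66579
20 log₁₀(0.66579) = -3.53 dB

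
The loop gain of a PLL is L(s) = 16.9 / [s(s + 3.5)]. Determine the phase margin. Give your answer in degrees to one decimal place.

45.5 deg

Gain crossover: |L(jω)| = 1 at ω ≈ 3.44 rad/s.
∠L(j3.44) = −90° − arctan(3.44/3.5) ≈ -134.53°
PM = 180° + (-134.53°) = 45.47°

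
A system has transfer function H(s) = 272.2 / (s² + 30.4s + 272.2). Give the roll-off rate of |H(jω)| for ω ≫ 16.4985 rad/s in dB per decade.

-40 dB/decade

With 0 zeros and 2 poles, the high-frequency asymptotic slope is 20 × (0 − 2) = -40 dB/decade.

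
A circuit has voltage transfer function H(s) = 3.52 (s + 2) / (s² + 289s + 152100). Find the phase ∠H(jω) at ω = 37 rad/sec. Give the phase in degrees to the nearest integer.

∠(j37 + 2) = arctan(37/2) = 86.91°
∠[(j37)² + 289(j37) + 152100] = ∠[1.5073e+05 + j10693] = 4.06°
∠H(j37) = 86.91° − 4.06° = 82.85°

83°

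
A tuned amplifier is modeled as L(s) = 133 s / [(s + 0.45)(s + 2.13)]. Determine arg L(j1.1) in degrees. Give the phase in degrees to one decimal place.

∠(j1.1) = 90.00°
∠(j1.1 + 0.45) = arctan(1.1/0.45) = 67.75°
∠(j1.1 + 2.13) = arctan(1.1/2.13) = 27.31°
∠L(j1.1) = 90.00° − (67.75° + 27.31°) = -5.06°

-5.1 deg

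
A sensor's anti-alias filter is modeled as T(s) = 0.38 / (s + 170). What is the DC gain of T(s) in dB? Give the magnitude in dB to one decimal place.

-53.0 dB

T(0) = 0.38 / 170 = 0.0022353
20 log₁₀(0.0022353) = -53.01 dB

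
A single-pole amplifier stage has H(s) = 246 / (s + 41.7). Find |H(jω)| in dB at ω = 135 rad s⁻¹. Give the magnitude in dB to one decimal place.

4.8 dB

|j135 + 41.7| = √(135² + 41.7²) = 141.3
|H(j135)| = 246 / 141.3 = 1.7411
20 log₁₀(1.7411) = 4.82 dB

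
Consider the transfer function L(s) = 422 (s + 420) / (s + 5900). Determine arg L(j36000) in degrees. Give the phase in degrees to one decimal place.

8.6 deg

∠(j36000 + 420) = arctan(36000/420) = 89.33°
∠(j36000 + 5900) = arctan(36000/5900) = 80.69°
∠L(j36000) = 89.33° − 80.69° = 8.64°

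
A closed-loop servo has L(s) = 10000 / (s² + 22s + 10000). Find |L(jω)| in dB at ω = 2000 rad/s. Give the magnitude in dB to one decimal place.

-52.0 dB

|(j2000)² + 22(j2000) + 10000| = |-3.99e+06 + j44000| = 3.99e+06
|L(j2000)| = 10000 / 3.99e+06 = 0.0025061
20 log₁₀(0.0025061) = -52.02 dB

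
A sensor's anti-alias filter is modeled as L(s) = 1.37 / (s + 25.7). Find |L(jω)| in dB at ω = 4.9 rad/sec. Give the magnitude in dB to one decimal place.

-25.6 dB

|j4.9 + 25.7| = √(4.9² + 25.7²) = 26.16
|L(j4.9)| = 1.37 / 26.16 = 0.052364
20 log₁₀(0.052364) = -25.62 dB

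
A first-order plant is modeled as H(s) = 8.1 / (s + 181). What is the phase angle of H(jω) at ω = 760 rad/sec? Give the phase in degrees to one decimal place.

∠(j760 + 181) = arctan(760/181) = 76.60°
∠H(j760) = −76.60° = -76.60°

-76.6 deg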